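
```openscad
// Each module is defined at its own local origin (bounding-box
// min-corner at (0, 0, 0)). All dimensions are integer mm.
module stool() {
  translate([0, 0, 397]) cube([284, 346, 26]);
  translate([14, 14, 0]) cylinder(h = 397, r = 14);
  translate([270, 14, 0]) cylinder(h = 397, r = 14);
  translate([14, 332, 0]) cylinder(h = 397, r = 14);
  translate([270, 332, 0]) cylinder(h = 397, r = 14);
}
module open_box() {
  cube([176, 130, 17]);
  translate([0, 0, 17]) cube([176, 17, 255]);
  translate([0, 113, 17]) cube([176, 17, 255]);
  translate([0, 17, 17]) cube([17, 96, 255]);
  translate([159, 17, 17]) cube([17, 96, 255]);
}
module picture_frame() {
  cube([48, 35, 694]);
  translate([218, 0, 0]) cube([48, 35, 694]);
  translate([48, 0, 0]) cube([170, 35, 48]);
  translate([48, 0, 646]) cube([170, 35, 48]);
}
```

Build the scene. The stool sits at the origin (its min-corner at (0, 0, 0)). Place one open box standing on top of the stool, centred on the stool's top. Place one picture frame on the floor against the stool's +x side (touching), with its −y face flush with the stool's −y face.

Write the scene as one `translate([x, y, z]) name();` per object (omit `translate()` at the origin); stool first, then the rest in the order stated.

stool();
translate([54, 108, 423]) open_box();
translate([284, 0, 0]) picture_frame();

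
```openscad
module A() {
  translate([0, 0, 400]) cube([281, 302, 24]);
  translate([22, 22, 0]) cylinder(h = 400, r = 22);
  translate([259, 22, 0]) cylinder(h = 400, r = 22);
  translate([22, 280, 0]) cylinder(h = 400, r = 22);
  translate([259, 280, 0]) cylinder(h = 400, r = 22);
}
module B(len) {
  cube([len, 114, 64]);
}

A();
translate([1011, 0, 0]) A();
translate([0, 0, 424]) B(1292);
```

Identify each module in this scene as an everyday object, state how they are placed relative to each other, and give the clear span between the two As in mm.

Second stool starts at x = 1011; first ends at x = 281; clear span = 1011 − 281 = 730 mm.

A is a stool. B is a beam. A beam spans the tops of two stools. The clear span between the two stools is 730 mm.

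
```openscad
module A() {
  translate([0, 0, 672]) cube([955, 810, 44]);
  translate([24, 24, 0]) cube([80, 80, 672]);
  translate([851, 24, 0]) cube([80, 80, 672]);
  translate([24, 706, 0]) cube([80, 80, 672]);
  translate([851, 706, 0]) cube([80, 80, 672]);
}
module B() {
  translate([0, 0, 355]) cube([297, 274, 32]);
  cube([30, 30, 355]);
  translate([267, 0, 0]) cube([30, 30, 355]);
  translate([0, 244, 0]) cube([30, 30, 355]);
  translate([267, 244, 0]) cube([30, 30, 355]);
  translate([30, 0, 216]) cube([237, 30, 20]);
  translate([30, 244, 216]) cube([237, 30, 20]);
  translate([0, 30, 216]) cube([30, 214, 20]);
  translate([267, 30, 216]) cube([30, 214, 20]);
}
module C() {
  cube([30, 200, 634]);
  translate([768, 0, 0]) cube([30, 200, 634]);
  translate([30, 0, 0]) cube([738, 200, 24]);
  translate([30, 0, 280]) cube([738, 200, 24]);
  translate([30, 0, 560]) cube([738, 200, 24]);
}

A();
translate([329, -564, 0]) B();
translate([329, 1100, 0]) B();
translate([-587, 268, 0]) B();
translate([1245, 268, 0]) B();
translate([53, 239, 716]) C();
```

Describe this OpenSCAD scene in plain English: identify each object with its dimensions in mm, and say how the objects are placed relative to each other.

A is a rectangular dining table. The top is 955×810×44 mm with its upper surface at z = 716 mm. It stands on four 80×80 mm square legs, each inset 24 mm from the nearest pair of top edges, running from the floor to the underside of the top.

B is a four-legged stool. The seat is 297×274 mm, 32 mm thick, top at z = 387 mm. It stands on four square legs, each 30×30 mm in cross-section, from z = 0 to the seat underside, each flush with a corner of the seat. Four stretchers, 30 mm wide and 20 mm tall, connect adjacent legs with their undersides at z = 216 mm, each running between the inner faces of the legs it joins and aligned with the legs' outer faces on the other axis.

C is a bookshelf 798 mm wide overall, 200 mm deep and 634 mm tall. The two sides are 30 mm thick vertical panels. 3 horizontal shelves of 24 mm thickness span between the inner faces of the sides; the lowest shelf sits on the floor and shelves are stacked with a clear vertical gap of 256 mm between each pair.

Four stools sit around the table at the −y, +y, −x, +x sides. The bookshelf is on top of the table.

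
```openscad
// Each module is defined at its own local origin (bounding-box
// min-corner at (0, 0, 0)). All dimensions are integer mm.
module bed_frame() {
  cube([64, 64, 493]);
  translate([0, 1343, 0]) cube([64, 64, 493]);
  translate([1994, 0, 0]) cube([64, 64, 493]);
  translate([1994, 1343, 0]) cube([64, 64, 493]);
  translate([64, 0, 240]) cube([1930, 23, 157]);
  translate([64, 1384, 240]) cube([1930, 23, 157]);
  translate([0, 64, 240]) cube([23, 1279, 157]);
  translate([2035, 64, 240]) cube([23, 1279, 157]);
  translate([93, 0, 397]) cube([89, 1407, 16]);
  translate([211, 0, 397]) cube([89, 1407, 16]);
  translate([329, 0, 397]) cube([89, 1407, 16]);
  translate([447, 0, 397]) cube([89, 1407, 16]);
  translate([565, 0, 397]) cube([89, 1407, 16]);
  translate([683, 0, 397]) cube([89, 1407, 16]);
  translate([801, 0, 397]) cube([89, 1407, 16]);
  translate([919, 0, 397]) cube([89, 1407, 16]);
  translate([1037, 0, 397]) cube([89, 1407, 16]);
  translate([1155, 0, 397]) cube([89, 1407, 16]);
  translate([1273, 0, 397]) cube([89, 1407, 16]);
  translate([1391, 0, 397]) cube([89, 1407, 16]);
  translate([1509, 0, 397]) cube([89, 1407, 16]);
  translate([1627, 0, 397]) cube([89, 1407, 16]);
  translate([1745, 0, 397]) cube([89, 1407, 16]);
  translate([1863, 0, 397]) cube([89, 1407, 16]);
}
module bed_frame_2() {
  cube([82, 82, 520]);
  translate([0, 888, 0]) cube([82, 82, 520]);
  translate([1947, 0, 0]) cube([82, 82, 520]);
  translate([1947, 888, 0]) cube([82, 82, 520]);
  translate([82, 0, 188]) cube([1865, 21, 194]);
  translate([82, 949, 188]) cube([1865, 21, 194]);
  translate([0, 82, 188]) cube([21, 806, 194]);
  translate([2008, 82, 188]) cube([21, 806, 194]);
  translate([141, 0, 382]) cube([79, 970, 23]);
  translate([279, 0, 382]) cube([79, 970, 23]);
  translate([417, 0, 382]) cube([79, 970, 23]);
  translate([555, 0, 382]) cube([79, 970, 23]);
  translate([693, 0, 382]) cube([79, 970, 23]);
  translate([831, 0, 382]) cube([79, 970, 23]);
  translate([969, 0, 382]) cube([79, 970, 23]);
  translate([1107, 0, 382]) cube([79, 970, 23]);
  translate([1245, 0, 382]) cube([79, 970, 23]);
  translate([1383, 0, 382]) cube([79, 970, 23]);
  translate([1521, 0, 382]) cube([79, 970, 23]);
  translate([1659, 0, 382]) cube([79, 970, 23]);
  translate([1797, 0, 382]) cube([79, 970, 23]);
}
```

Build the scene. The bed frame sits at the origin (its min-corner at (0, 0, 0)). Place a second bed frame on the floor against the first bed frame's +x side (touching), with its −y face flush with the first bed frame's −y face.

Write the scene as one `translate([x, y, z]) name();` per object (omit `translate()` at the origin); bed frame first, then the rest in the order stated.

bed_frame();
translate([2058, 0, 0]) bed_frame_2();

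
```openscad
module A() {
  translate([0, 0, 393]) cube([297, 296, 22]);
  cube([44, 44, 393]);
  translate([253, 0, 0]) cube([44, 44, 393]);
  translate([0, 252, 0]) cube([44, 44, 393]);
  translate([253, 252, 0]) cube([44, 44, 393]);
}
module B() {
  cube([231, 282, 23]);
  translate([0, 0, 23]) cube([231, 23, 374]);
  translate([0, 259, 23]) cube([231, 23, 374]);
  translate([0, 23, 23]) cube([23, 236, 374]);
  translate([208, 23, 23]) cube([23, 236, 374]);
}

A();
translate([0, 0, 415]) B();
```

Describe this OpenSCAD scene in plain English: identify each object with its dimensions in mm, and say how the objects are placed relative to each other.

A is a four-legged stool. The seat is a 297×296×22 mm slab whose top surface is at z = 415 mm; four square legs, each 44×44 mm in cross-section, run from the floor (z = 0) to the underside of the seat, each flush with a corner of the seat.

B is an open storage box with external size 231×282×397 mm and wall thickness 23 mm (the base is also 23 mm thick). The base covers the whole footprint; the four walls stand on the base, with the y-facing walls full-width and the x-facing walls fitting between their inner faces.

The open box is on top of the stool.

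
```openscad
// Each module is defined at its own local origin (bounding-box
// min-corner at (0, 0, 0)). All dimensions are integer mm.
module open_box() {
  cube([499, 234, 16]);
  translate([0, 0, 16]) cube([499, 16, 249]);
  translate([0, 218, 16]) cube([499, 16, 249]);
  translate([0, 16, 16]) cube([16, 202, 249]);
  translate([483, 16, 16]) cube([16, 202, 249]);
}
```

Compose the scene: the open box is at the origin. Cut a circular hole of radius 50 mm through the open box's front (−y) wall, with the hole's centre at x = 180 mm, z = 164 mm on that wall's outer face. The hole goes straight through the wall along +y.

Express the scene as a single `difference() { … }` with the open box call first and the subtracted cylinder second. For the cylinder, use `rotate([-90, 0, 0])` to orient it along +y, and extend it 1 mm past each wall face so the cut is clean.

difference() {
  open_box();
  translate([180, -1, 164]) rotate([-90, 0, 0]) cylinder(h = 18, r = 50);
}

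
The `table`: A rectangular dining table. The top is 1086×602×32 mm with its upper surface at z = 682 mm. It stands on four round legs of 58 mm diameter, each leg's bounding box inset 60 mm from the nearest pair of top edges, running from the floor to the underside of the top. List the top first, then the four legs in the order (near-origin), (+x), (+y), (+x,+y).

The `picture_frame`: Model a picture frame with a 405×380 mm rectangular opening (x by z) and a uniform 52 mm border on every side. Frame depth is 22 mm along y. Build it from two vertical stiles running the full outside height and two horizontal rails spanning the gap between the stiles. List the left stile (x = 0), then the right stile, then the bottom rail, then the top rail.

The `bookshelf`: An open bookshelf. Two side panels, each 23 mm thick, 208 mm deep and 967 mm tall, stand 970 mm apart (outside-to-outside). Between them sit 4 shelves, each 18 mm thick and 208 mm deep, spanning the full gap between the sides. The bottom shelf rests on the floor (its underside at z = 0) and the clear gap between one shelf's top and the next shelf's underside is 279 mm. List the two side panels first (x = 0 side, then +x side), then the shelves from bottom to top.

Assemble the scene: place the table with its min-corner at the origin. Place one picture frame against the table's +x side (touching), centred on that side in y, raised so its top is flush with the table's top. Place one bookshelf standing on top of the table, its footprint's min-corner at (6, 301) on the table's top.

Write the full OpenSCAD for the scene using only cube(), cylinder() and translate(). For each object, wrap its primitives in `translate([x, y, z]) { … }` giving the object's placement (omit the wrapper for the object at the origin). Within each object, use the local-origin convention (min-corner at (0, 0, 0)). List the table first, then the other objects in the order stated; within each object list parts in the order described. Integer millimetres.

translate([0, 0, 650]) cube([1086, 602, 32]);
translate([89, 89, 0]) cylinder(h = 650, r = 29);
translate([997, 89, 0]) cylinder(h = 650, r = 29);
translate([89, 513, 0]) cylinder(h = 650, r = 29);
translate([997, 513, 0]) cylinder(h = 650, r = 29);
translate([1086, 290, 198]) {
  cube([52, 22, 484]);
  translate([457, 0, 0]) cube([52, 22, 484]);
  translate([52, 0, 0]) cube([405, 22, 52]);
  translate([52, 0, 432]) cube([405, 22, 52]);
}
translate([6, 301, 682]) {
  cube([23, 208, 967]);
  translate([947, 0, 0]) cube([23, 208, 967]);
  translate([23, 0, 0]) cube([924, 208, 18]);
  translate([23, 0, 297]) cube([924, 208, 18]);
  translate([23, 0, 594]) cube([924, 208, 18]);
  translate([23, 0, 891]) cube([924, 208, 18]);
}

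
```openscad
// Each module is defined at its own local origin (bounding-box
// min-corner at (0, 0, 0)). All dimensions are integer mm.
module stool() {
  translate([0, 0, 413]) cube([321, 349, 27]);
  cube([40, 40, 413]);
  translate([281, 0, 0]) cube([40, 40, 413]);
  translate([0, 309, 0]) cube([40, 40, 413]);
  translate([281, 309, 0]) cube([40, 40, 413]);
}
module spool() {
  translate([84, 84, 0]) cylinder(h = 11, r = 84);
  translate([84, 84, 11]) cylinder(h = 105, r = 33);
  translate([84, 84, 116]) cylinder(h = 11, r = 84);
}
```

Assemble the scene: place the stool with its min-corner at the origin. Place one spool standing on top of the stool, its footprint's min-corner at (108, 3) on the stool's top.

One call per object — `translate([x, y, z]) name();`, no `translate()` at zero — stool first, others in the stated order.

stool();
translate([108, 3, 440]) spool();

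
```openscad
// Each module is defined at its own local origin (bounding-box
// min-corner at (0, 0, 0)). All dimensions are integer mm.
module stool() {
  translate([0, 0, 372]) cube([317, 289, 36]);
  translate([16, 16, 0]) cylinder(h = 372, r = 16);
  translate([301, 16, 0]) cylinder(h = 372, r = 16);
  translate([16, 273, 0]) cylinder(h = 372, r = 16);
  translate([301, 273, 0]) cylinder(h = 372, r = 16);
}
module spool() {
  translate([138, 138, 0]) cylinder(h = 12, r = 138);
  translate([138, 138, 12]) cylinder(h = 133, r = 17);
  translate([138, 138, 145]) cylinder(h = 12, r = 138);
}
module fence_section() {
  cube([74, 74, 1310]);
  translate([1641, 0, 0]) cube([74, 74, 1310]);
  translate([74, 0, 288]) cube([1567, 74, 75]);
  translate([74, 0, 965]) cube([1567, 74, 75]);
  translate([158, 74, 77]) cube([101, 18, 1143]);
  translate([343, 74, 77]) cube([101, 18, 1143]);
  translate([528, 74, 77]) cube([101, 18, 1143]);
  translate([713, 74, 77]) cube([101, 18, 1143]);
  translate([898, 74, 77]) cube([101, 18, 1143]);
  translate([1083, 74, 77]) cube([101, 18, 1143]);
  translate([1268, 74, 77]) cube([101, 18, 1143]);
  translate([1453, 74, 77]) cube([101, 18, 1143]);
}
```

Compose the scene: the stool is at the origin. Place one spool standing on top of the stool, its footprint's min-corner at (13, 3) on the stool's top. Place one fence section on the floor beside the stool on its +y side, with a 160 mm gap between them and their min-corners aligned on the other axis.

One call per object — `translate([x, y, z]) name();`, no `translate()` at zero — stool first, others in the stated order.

stool();
translate([13, 3, 408]) spool();
translate([0, 449, 0]) fence_section();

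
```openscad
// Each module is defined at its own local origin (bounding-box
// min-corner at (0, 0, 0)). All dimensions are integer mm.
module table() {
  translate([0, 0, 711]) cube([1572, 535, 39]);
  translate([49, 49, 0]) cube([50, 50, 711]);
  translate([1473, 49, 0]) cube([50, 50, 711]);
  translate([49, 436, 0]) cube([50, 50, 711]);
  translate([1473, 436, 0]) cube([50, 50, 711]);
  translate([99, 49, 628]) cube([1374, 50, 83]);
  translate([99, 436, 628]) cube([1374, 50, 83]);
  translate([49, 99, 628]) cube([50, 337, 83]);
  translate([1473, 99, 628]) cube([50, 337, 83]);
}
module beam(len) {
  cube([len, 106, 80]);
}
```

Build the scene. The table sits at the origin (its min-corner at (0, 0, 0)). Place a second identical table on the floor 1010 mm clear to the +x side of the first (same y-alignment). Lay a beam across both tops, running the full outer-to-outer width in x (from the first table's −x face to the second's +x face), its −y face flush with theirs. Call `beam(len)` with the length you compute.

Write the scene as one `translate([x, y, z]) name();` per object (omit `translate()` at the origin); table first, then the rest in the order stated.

table();
translate([2582, 0, 0]) table();
translate([0, 0, 750]) beam(4154);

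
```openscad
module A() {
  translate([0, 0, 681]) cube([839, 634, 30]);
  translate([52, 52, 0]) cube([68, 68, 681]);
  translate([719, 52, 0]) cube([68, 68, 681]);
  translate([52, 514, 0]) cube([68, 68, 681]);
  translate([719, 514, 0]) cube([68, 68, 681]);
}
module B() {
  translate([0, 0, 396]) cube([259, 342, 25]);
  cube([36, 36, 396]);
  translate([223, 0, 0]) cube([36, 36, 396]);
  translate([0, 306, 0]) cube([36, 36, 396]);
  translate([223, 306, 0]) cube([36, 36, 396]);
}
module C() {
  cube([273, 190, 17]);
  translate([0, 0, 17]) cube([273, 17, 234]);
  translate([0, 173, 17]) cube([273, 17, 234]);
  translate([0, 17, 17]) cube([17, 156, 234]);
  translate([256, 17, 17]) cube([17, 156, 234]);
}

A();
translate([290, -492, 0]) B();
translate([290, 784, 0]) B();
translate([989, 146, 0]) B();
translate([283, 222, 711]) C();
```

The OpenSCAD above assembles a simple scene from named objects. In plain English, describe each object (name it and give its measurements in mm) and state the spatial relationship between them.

A is a table: top 839 mm (x) × 634 mm (y), 30 mm thick, upper face at z = 711 mm, on four 68×68 mm square legs, each inset 52 mm from the nearest pair of top edges, running from z = 0 to the bottom of the top.

B is a simple wooden stool: a rectangular seat 259 mm (x) by 342 mm (y), 25 mm thick, top face at z = 421 mm, on four square legs, each 36×36 mm in cross-section. The legs rest on z = 0, each flush with a corner of the seat.

C is an open storage box with external size 273×190×251 mm and wall thickness 17 mm (the base is also 17 mm thick). The base covers the whole footprint; the four walls stand on the base, with the y-facing walls full-width and the x-facing walls fitting between their inner faces.

Three stools sit around the table at the −y, +y, +x sides. The open box is on top of the table, centred.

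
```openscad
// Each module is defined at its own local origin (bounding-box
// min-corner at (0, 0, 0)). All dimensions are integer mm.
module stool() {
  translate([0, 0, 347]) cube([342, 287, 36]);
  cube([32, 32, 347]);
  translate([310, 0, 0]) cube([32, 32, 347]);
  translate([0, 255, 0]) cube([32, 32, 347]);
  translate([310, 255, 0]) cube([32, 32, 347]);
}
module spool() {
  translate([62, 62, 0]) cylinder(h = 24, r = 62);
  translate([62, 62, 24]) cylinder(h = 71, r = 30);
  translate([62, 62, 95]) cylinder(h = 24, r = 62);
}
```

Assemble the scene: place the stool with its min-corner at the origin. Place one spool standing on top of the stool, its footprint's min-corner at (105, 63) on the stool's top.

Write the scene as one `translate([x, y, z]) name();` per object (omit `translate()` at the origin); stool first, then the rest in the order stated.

stool();
translate([105, 63, 383]) spool();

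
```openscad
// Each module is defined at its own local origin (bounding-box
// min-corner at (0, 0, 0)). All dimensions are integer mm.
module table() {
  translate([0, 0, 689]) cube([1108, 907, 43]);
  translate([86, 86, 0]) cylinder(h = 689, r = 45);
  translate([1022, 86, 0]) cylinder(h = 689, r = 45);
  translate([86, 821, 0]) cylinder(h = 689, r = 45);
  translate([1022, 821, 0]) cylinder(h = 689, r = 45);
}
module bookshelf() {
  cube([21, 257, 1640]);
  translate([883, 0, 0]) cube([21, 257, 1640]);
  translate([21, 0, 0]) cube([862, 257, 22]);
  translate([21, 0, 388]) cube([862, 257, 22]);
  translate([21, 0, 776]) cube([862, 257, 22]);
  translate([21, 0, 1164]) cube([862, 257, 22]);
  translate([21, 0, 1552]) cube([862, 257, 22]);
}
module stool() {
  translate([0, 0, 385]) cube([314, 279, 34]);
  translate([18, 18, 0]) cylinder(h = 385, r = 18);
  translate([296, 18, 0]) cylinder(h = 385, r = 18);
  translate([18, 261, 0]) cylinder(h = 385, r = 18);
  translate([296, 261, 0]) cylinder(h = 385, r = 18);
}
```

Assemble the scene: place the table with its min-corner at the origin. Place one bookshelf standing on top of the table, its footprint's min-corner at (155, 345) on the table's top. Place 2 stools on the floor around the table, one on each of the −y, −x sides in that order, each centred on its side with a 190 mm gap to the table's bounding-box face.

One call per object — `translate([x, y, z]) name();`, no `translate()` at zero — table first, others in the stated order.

table();
translate([155, 345, 732]) bookshelf();
translate([397, -469, 0]) stool();
translate([-504, 314, 0]) stool();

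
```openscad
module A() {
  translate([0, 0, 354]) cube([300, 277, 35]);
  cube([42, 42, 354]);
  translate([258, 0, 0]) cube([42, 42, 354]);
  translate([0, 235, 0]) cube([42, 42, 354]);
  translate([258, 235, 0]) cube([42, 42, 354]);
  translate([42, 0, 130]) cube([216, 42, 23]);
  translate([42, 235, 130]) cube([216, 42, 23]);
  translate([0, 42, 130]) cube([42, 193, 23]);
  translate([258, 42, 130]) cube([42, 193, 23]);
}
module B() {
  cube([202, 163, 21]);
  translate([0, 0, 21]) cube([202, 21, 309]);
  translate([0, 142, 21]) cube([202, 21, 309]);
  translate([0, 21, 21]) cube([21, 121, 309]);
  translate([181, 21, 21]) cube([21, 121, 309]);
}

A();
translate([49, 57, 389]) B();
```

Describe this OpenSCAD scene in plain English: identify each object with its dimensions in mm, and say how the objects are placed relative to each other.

A is a four-legged stool. The seat is 300×277 mm, 35 mm thick, top at z = 389 mm. It stands on four square legs, each 42×42 mm in cross-section, from z = 0 to the seat underside, each flush with a corner of the seat. Four stretchers, 42 mm wide and 23 mm tall, connect adjacent legs with their undersides at z = 130 mm, each running between the inner faces of the legs it joins and aligned with the legs' outer faces on the other axis.

B is an open-topped rectangular box: outside dimensions 202×163×330 mm, with a uniform wall and base thickness of 21 mm. The base is a full 202×163 slab on the floor; four walls sit on top of the base. The front and back walls (the −y and +y sides) span the full width; the two side walls fit between them.

The open box is on top of the stool, centred.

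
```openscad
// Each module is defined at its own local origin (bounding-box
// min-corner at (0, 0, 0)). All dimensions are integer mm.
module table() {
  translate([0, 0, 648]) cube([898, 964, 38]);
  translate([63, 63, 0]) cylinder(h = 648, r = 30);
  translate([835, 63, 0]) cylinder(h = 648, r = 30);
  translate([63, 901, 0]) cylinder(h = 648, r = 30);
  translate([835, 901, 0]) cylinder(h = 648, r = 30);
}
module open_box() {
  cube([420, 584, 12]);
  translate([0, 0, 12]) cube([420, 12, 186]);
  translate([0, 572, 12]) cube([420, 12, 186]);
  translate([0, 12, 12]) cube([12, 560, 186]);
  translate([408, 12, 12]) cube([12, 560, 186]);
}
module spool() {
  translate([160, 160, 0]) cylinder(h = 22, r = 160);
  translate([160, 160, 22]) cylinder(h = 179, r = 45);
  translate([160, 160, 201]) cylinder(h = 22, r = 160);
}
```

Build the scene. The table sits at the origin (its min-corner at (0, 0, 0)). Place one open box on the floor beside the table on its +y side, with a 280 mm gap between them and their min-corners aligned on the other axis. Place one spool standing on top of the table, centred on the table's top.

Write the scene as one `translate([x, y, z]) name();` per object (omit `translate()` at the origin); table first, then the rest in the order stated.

table();
translate([0, 1244, 0]) open_box();
translate([289, 322, 686]) spool();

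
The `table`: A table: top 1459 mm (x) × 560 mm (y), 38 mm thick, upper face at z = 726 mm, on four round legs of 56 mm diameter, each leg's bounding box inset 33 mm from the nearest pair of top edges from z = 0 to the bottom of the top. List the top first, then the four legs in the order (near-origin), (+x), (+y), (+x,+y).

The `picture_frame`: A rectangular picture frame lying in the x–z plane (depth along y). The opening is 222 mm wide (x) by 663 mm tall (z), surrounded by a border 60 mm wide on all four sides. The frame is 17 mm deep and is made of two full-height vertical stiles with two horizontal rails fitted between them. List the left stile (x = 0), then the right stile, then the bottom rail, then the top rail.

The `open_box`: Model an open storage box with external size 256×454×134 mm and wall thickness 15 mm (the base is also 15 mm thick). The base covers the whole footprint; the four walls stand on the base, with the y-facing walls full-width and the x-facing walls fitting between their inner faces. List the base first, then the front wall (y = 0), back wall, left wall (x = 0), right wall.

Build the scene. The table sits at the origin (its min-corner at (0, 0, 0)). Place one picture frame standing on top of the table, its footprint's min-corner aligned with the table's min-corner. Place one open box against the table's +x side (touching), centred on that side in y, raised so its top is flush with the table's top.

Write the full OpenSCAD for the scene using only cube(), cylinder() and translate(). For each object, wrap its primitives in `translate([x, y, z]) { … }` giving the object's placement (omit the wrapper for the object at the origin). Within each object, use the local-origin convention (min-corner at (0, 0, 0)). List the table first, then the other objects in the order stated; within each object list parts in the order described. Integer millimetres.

translate([0, 0, 688]) cube([1459, 560, 38]);
translate([61, 61, 0]) cylinder(h = 688, r = 28);
translate([1398, 61, 0]) cylinder(h = 688, r = 28);
translate([61, 499, 0]) cylinder(h = 688, r = 28);
translate([1398, 499, 0]) cylinder(h = 688, r = 28);
translate([0, 0, 726]) {
  cube([60, 17, 783]);
  translate([282, 0, 0]) cube([60, 17, 783]);
  translate([60, 0, 0]) cube([222, 17, 60]);
  translate([60, 0, 723]) cube([222, 17, 60]);
}
translate([1459, 53, 592]) {
  cube([256, 454, 15]);
  translate([0, 0, 15]) cube([256, 15, 119]);
  translate([0, 439, 15]) cube([256, 15, 119]);
  translate([0, 15, 15]) cube([15, 424, 119]);
  translate([241, 15, 15]) cube([15, 424, 119]);
}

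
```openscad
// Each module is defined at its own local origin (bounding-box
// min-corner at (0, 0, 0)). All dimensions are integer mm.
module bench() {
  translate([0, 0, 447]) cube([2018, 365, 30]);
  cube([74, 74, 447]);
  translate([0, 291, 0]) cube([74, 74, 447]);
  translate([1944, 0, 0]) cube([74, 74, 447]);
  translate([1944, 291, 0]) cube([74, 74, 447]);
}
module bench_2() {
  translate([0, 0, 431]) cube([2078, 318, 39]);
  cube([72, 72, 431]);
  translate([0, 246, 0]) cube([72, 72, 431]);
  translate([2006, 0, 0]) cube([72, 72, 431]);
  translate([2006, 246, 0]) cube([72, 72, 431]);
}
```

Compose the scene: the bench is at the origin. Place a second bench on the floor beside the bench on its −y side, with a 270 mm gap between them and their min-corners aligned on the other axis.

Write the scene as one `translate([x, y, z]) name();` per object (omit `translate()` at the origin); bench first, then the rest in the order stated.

bench();
translate([0, -588, 0]) bench_2();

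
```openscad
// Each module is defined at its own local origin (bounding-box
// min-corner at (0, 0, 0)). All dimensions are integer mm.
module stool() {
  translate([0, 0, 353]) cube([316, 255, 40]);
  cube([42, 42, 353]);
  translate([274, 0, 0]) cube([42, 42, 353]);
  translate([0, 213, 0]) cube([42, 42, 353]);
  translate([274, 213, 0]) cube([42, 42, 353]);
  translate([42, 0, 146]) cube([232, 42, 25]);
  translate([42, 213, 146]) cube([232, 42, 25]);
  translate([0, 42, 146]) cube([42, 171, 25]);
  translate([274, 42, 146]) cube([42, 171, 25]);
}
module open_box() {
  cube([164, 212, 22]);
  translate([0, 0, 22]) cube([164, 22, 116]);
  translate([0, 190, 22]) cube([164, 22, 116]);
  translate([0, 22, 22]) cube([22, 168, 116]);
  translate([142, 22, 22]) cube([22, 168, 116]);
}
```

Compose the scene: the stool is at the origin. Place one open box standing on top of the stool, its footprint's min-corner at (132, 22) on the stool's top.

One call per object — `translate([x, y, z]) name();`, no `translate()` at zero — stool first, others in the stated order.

stool();
translate([132, 22, 393]) open_box();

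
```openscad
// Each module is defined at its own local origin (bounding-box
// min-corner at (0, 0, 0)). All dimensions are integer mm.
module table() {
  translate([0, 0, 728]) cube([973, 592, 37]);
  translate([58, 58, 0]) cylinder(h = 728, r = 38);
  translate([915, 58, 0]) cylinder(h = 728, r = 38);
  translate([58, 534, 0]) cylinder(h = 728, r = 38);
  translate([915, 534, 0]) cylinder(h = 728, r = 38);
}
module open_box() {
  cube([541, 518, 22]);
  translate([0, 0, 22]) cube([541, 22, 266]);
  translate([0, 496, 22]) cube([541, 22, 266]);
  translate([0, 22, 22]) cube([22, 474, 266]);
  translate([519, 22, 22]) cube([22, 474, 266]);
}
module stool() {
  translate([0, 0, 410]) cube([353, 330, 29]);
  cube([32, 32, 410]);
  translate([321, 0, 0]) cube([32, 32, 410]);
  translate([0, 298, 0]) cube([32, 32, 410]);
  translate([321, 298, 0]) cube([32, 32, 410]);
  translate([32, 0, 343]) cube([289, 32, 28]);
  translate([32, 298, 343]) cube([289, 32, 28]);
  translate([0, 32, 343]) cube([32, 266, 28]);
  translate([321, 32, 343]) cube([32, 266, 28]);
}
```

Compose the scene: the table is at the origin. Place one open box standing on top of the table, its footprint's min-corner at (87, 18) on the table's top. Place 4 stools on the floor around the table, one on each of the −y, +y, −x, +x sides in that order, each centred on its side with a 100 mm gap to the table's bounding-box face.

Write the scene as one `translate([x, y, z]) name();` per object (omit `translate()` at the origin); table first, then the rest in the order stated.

table();
translate([87, 18, 765]) open_box();
translate([310, -430, 0]) stool();
translate([310, 692, 0]) stool();
translate([-453, 131, 0]) stool();
translate([1073, 131, 0]) stool();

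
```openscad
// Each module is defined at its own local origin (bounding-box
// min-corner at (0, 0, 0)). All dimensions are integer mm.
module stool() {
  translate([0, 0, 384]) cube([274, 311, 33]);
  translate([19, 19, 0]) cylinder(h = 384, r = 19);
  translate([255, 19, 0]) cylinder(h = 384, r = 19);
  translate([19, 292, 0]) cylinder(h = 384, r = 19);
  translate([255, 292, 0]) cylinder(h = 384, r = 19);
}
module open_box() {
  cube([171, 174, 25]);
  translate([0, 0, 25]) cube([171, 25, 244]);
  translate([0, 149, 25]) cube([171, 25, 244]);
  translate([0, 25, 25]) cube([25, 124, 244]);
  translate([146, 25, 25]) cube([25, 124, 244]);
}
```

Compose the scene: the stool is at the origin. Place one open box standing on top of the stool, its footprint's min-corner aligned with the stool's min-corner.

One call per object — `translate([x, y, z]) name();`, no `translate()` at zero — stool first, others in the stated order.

stool();
translate([0, 0, 417]) open_box();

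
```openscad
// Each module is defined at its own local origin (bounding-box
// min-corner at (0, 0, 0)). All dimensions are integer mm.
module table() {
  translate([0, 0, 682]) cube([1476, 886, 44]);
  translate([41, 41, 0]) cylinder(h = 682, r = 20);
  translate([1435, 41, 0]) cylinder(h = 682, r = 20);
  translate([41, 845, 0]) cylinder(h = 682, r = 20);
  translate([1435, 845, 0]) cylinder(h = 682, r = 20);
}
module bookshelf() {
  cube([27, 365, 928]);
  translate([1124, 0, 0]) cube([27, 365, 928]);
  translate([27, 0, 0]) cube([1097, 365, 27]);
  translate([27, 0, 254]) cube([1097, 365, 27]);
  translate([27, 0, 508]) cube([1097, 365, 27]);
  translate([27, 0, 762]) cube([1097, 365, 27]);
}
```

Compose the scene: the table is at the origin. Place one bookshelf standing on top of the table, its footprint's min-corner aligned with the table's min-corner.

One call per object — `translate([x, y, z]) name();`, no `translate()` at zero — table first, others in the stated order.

table();
translate([0, 0, 726]) bookshelf();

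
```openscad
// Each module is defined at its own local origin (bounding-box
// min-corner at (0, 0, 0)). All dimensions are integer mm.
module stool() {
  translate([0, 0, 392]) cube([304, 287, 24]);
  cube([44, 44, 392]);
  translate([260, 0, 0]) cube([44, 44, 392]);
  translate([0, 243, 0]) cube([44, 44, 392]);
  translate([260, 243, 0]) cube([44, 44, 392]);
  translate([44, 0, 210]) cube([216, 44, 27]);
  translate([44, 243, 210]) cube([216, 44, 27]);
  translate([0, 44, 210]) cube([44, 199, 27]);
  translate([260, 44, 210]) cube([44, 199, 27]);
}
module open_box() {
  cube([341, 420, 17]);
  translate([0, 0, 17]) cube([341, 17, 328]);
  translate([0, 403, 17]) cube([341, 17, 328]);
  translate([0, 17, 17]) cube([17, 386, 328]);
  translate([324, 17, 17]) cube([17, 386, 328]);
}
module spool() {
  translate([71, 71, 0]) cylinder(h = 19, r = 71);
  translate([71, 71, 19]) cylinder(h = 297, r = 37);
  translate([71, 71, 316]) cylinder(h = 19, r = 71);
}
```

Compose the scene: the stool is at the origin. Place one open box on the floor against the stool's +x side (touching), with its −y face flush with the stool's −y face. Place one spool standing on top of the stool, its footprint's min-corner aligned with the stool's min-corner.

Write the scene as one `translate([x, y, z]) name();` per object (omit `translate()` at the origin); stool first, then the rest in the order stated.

stool();
translate([304, 0, 0]) open_box();
translate([0, 0, 416]) spool();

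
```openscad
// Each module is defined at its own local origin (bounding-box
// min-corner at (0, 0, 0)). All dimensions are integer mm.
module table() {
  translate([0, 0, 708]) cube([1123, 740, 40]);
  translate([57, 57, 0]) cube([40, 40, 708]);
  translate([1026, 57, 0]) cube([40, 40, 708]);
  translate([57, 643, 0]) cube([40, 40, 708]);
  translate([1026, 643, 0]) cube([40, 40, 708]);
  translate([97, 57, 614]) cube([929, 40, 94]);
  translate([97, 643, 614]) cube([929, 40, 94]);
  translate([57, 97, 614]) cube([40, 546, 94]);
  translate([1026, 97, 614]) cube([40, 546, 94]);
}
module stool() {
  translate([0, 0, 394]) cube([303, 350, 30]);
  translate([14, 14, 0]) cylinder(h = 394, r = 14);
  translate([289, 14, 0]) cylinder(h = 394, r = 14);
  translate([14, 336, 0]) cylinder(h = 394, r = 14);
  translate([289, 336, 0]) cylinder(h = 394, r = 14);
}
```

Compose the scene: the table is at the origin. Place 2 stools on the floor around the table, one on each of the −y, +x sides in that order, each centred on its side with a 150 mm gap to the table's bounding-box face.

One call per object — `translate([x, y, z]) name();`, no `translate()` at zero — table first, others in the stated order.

table();
translate([410, -500, 0]) stool();
translate([1273, 195, 0]) stool();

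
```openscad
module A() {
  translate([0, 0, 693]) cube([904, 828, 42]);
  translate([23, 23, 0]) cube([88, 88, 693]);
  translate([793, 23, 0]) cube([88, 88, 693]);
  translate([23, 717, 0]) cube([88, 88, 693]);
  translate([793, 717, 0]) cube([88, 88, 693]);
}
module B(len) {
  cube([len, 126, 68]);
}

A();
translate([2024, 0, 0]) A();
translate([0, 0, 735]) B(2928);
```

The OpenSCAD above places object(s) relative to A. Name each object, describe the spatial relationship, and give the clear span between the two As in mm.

A is a table. B is a beam. A beam spans the tops of two tables. The clear span between the two tables is 1120 mm.

Second table starts at x = 2024; first ends at x = 904; clear span = 2024 − 904 = 1120 mm.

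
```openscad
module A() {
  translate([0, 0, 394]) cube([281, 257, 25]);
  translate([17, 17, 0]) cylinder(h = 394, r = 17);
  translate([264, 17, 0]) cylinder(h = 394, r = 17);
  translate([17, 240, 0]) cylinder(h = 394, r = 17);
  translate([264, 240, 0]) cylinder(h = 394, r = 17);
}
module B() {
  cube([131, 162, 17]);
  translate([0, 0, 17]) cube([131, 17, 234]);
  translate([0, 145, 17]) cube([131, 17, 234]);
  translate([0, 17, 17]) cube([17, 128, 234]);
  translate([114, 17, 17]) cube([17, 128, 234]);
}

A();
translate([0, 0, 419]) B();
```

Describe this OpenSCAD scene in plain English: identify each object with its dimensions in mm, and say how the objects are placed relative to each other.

A is a simple wooden stool: a rectangular seat 281 mm (x) by 257 mm (y), 25 mm thick, top face at z = 419 mm, on four round legs, each 34 mm in diameter. The legs rest on z = 0, each leg's axis is inset half a diameter from the nearest pair of seat edges (so the leg's bounding box is flush with the corner).

B is an open storage box with external size 131×162×251 mm and wall thickness 17 mm (the base is also 17 mm thick). The base covers the whole footprint; the four walls stand on the base, with the y-facing walls full-width and the x-facing walls fitting between their inner faces.

The open box is on top of the stool.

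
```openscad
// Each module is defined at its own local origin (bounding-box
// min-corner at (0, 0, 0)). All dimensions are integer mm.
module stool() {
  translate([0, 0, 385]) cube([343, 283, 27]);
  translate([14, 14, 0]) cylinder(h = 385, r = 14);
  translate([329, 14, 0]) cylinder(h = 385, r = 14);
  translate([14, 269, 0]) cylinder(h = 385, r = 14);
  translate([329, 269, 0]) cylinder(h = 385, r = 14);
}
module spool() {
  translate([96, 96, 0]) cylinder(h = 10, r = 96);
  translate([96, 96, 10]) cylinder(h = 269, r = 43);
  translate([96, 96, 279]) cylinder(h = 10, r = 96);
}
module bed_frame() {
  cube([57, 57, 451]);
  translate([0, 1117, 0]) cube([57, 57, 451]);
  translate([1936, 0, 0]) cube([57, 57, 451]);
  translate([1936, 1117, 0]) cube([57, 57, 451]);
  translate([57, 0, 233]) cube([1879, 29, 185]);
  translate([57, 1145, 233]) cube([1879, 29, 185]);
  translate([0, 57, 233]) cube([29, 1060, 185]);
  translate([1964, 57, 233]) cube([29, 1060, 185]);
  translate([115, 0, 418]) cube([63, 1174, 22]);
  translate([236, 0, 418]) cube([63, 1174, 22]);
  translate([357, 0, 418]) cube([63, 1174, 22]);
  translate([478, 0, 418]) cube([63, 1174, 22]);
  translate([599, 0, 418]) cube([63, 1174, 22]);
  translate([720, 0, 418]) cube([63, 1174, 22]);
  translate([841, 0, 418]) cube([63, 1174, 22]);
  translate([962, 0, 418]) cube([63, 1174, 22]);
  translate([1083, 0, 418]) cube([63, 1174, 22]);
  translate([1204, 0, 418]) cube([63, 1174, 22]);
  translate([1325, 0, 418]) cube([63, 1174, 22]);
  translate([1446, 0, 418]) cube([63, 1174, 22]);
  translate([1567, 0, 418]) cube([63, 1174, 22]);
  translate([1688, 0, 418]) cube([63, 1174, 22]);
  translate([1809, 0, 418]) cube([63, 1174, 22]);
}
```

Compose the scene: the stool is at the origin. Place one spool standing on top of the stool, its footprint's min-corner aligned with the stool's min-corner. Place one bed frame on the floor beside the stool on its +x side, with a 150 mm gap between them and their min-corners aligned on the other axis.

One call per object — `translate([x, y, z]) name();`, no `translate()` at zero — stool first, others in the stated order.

stool();
translate([0, 0, 412]) spool();
translate([493, 0, 0]) bed_frame();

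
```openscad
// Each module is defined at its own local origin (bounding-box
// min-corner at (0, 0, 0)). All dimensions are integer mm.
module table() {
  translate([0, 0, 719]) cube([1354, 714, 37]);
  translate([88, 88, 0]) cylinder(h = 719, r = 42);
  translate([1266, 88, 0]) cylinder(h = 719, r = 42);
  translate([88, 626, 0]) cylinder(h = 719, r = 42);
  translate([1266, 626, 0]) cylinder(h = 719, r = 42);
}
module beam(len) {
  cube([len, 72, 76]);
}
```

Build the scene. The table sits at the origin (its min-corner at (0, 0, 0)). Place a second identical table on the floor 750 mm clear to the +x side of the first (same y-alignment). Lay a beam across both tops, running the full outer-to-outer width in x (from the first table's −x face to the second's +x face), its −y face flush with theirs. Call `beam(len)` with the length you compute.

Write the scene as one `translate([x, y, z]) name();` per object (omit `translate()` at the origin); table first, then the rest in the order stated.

table();
translate([2104, 0, 0]) table();
translate([0, 0, 756]) beam(3458);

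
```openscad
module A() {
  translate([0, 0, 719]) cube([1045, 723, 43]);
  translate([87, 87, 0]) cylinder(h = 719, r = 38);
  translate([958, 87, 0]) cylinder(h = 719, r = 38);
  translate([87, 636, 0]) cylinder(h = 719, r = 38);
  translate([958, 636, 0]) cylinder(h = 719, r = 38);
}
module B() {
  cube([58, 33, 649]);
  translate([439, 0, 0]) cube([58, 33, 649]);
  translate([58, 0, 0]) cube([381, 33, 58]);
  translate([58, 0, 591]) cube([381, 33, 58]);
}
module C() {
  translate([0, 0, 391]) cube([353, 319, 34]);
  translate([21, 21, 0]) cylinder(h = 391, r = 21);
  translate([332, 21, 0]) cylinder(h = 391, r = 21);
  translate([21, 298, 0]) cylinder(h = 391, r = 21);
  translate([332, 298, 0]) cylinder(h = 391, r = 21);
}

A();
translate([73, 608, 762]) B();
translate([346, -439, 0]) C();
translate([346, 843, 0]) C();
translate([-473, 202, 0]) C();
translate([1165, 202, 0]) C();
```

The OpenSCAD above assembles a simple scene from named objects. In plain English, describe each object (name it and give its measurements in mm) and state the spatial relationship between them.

A is a table: top 1045 mm (x) × 723 mm (y), 43 mm thick, upper face at z = 762 mm, on four round legs of 76 mm diameter, each leg's bounding box inset 49 mm from the nearest pair of top edges, running from z = 0 to the bottom of the top.

B is a picture frame with a 381×533 mm rectangular opening (x by z) and a uniform 58 mm border on every side. Frame depth is 33 mm along y. It is built from two vertical stiles running the full outside height and two horizontal rails spanning the gap between the stiles.

C is a four-legged stool. The seat is a 353×319×34 mm slab whose top surface is at z = 425 mm; four round legs, each 42 mm in diameter, run from the floor (z = 0) to the underside of the seat, each leg's axis is inset half a diameter from the nearest pair of seat edges (so the leg's bounding box is flush with the corner).

The picture frame is on top of the table. Four stools sit around the table at the −y, +y, −x, +x sides.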